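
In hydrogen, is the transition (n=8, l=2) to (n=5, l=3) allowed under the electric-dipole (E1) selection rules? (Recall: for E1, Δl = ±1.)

l: 2 → 3 (Δl = +1). Δl = ±1 satisfied.
All E1 selection rules are satisfied.

allowed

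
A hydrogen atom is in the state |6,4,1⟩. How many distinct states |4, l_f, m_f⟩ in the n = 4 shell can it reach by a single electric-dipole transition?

E1 requires Δl = ±1, so l_f ∈ {3, 5}; with 0 ≤ l_f ≤ n_f−1 = 3, the allowed l_f values are {3}.
For l_f = 3: m_f ∈ {m_i−1, m_i, m_i+1} ∩ [−3, 3] = {0, 1, 2} → 3 states.
Total: 3.

3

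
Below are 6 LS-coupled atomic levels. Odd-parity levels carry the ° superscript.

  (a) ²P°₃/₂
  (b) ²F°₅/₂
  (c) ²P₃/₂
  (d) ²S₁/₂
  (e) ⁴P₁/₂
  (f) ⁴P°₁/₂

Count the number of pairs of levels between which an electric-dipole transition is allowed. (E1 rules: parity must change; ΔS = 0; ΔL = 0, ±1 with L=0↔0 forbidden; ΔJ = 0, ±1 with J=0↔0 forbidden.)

(a)–(b): forbidden (parity, ΔL).
(a)–(c): allowed.
(a)–(d): allowed.
(a)–(e): forbidden (ΔS).
(a)–(f): forbidden (parity, ΔS).
(b)–(c): forbidden (ΔL).
(b)–(d): forbidden (ΔL, ΔJ).
(b)–(e): forbidden (ΔS, ΔL, ΔJ).
(b)–(f): forbidden (parity, ΔS, ΔL, ΔJ).
(c)–(d): forbidden (parity).
(c)–(e): forbidden (parity, ΔS).
(c)–(f): forbidden (ΔS).
(d)–(e): forbidden (parity, ΔS).
(d)–(f): forbidden (ΔS).
(e)–(f): allowed.
Allowed pairs: 3 of 15.

3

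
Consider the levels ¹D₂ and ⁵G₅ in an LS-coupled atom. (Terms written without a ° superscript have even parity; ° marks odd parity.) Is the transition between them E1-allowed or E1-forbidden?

forbidden

Initial level: S=0, L=2, J=2, parity even. Final level: S=2, L=4, J=5, parity even.
Parity must change: even → even — fails.
ΔS = 0: S: 0 → 2 — fails.
ΔL = 0, ±1 (not L=0↔0): L: 2 → 4, ΔL = +2 — fails.
ΔJ = 0, ±1 (not J=0↔0): J: 2 → 5, ΔJ = +3 — fails.
Rule(s) violated: parity, ΔS, ΔL, ΔJ.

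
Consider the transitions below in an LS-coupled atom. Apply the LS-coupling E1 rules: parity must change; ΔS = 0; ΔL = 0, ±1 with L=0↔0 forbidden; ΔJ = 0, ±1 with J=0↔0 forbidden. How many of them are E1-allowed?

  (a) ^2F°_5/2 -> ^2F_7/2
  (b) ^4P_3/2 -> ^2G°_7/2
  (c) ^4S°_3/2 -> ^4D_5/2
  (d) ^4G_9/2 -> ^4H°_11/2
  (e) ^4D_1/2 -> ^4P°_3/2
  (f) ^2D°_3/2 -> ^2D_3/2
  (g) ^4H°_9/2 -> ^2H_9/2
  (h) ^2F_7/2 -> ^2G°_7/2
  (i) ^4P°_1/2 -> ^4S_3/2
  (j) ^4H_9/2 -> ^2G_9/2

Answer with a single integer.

(a) allowed
(b) forbidden (ΔS, ΔL, ΔJ fail)
(c) forbidden (ΔL fails)
(d) allowed
(e) allowed
(f) allowed
(g) forbidden (ΔS fails)
(h) allowed
(i) allowed
(j) forbidden (parity, ΔS fail)
Total allowed: 6 of 10.

6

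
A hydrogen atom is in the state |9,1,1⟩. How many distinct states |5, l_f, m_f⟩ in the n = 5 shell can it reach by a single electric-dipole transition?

E1 requires Δl = ±1, so l_f ∈ {0, 2}; with 0 ≤ l_f ≤ n_f−1 = 4, the allowed l_f values are {0, 2}.
For l_f = 0: m_f ∈ {m_i−1, m_i, m_i+1} ∩ [−0, 0] = {0} → 1 state.
For l_f = 2: m_f ∈ {m_i−1, m_i, m_i+1} ∩ [−2, 2] = {0, 1, 2} → 3 states.
Total: 4.

4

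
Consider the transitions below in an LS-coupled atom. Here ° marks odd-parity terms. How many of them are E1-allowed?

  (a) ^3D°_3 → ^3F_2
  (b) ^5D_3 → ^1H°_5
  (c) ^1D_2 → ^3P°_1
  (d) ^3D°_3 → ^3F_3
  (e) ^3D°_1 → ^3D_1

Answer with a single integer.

3

(a) allowed
(b) forbidden (ΔS, ΔL, ΔJ fail)
(c) forbidden (ΔS fails)
(d) allowed
(e) allowed
Total allowed: 3 of 5.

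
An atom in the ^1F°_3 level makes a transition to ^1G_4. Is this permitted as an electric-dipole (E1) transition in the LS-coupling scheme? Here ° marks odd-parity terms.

Initial level: S=0, L=3, J=3, parity odd. Final level: S=0, L=4, J=4, parity even.
Parity must change: odd → even — ok.
ΔS = 0: S: 0 → 0 — ok.
ΔL = 0, ±1 (not L=0↔0): L: 3 → 4, ΔL = +1 — ok.
ΔJ = 0, ±1 (not J=0↔0): J: 3 → 4, ΔJ = +1 — ok.
All four E1 rules are satisfied.

allowed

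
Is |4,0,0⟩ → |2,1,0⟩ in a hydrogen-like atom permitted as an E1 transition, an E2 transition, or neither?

E1

Δl = 1 − 0 = +1; l_i + l_f = 1.
Δm_l = +0.
E1 (Δl = ±1, |Δm_l| ≤ 1): satisfied.
E2 (Δl = 0,±2, l_i+l_f ≥ 2, |Δm_l| ≤ 2): not satisfied.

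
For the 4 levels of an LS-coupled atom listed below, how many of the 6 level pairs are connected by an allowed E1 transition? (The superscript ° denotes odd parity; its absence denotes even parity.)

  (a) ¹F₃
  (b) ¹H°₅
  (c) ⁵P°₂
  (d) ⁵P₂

(a)–(b): forbidden (ΔL, ΔJ).
(a)–(c): forbidden (ΔS, ΔL).
(a)–(d): forbidden (parity, ΔS, ΔL).
(b)–(c): forbidden (parity, ΔS, ΔL, ΔJ).
(b)–(d): forbidden (ΔS, ΔL, ΔJ).
(c)–(d): allowed.
Allowed pairs: 1 of 6.

1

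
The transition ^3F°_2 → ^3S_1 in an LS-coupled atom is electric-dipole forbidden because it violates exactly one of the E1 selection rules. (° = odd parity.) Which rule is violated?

the ΔL = 0, ±1 rule

Parity must change: odd → even — ok.
ΔS = 0: S: 1 → 1 — ok.
ΔL = 0, ±1 (not L=0↔0): L: 3 → 0, ΔL = -3 — fails.
ΔJ = 0, ±1 (not J=0↔0): J: 2 → 1, ΔJ = -1 — ok.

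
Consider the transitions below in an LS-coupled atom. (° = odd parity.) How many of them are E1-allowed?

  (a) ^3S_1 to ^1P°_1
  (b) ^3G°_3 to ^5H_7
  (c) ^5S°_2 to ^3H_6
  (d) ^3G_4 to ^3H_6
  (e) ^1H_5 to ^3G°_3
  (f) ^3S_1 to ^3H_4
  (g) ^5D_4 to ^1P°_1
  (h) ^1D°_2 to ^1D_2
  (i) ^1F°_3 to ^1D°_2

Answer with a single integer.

1

(a) forbidden (ΔS fails)
(b) forbidden (ΔS, ΔJ fail)
(c) forbidden (ΔS, ΔL, ΔJ fail)
(d) forbidden (parity, ΔJ fail)
(e) forbidden (ΔS, ΔJ fail)
(f) forbidden (parity, ΔL, ΔJ fail)
(g) forbidden (ΔS, ΔJ fail)
(h) allowed
(i) forbidden (parity fails)
Total allowed: 1 of 9.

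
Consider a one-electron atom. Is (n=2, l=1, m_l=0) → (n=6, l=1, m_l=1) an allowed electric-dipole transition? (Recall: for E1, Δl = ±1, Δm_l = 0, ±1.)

Initial l = 1, final l = 1, so Δl = +0. E1 requires Δl = ±1: fails.
Δm_l = 1 − (0) = +1. E1 requires Δm_l = 0, ±1: ok.
The transition is electric-dipole forbidden.

forbidden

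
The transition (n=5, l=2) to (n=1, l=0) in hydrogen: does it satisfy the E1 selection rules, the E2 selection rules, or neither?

Δl = 0 − 2 = -2; l_i + l_f = 2.
E1 (Δl = ±1): not satisfied.
E2 (Δl = 0,±2, l_i+l_f ≥ 2): satisfied.

E2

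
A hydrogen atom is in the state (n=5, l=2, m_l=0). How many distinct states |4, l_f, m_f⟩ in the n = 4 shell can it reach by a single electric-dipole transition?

E1 requires Δl = ±1, so l_f ∈ {1, 3}; with 0 ≤ l_f ≤ n_f−1 = 3, the allowed l_f values are {1, 3}.
For l_f = 1: m_f ∈ {m_i−1, m_i, m_i+1} ∩ [−1, 1] = {-1, 0, 1} → 3 states.
For l_f = 3: m_f ∈ {m_i−1, m_i, m_i+1} ∩ [−3, 3] = {-1, 0, 1} → 3 states.
Total: 6.

6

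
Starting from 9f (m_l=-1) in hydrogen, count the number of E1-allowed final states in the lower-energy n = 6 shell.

6

E1 requires Δl = ±1, so l_f ∈ {2, 4}; with 0 ≤ l_f ≤ n_f−1 = 5, the allowed l_f values are {2, 4}.
For l_f = 2: m_f ∈ {m_i−1, m_i, m_i+1} ∩ [−2, 2] = {-2, -1, 0} → 3 states.
For l_f = 4: m_f ∈ {m_i−1, m_i, m_i+1} ∩ [−4, 4] = {-2, -1, 0} → 3 states.
Total: 6.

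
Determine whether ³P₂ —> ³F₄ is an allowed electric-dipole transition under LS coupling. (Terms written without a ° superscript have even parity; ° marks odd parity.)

forbidden

Reading off the term symbols: S 1→1, L 1→3, J 2→4, parity even→even.
Parity must change: even → even — violated.
ΔS = 0: S: 1 → 1 — satisfied.
ΔL = 0, ±1 (not L=0↔0): L: 1 → 3, ΔL = +2 — violated.
ΔJ = 0, ±1 (not J=0↔0): J: 2 → 4, ΔJ = +2 — violated.
Rule(s) violated: parity, ΔL, ΔJ.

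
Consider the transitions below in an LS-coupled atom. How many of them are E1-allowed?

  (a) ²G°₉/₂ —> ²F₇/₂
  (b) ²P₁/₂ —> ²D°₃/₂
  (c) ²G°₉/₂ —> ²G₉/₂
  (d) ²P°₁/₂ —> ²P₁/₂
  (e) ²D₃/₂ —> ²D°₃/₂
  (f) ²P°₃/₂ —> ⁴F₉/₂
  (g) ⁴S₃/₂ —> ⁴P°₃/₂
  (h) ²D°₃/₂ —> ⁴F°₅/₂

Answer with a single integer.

(a) allowed
(b) allowed
(c) allowed
(d) allowed
(e) allowed
(f) forbidden (ΔS, ΔL, ΔJ fail)
(g) allowed
(h) forbidden (parity, ΔS fail)
Total allowed: 6 of 8.

6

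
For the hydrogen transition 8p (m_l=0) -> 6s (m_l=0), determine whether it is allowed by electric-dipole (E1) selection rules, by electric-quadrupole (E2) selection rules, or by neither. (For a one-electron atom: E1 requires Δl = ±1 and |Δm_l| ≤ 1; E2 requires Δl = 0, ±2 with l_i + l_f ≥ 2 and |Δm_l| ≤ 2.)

Δl = 0 − 1 = -1; l_i + l_f = 1.
Δm_l = +0.
E1 (Δl = ±1, |Δm_l| ≤ 1): satisfied.
E2 (Δl = 0,±2, l_i+l_f ≥ 2, |Δm_l| ≤ 2): not satisfied.

E1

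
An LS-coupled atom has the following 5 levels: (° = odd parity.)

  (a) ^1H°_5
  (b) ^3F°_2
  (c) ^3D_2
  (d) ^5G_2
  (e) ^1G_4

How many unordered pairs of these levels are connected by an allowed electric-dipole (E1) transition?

(a)–(b): forbidden (parity, ΔS, ΔL, ΔJ).
(a)–(c): forbidden (ΔS, ΔL, ΔJ).
(a)–(d): forbidden (ΔS, ΔJ).
(a)–(e): allowed.
(b)–(c): allowed.
(b)–(d): forbidden (ΔS).
(b)–(e): forbidden (ΔS, ΔJ).
(c)–(d): forbidden (parity, ΔS, ΔL).
(c)–(e): forbidden (parity, ΔS, ΔL, ΔJ).
(d)–(e): forbidden (parity, ΔS, ΔJ).
Allowed pairs: 2 of 10.

2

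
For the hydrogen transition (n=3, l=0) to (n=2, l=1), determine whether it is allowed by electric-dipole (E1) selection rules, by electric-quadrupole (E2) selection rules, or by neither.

Δl = 1 − 0 = +1; l_i + l_f = 1.
E1 (Δl = ±1): satisfied.
E2 (Δl = 0,±2, l_i+l_f ≥ 2): not satisfied.

E1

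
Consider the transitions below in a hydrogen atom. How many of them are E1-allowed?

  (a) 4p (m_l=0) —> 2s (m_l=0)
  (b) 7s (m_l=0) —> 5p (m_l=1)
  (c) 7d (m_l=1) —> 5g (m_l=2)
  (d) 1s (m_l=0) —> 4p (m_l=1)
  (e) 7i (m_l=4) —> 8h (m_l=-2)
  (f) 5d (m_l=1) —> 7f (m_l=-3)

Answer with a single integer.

3

(a) allowed
(b) allowed
(c) forbidden — Δl = +2 (E1 requires Δl = ±1)
(d) allowed
(e) forbidden — Δm_l = -6 (E1 requires Δm_l = 0, ±1)
(f) forbidden — Δm_l = -4 (E1 requires Δm_l = 0, ±1)
Total allowed: 3 of 6.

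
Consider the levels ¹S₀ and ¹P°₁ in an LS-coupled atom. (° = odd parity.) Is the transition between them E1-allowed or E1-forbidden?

ΔL = 0, ±1 (not L=0↔0): L: 0 → 1, ΔL = +1 — ok.
ΔJ = 0, ±1 (not J=0↔0): J: 0 → 1, ΔJ = +1 — ok.
Parity must change: even → odd — ok.
ΔS = 0: S: 0 → 0 — ok.
All four E1 rules are satisfied.

allowed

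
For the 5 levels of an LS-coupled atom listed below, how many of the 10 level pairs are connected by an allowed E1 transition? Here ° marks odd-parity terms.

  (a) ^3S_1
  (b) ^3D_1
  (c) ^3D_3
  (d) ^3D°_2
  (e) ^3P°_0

(a)–(b): forbidden (parity, ΔL).
(a)–(c): forbidden (parity, ΔL, ΔJ).
(a)–(d): forbidden (ΔL).
(a)–(e): allowed.
(b)–(c): forbidden (parity, ΔJ).
(b)–(d): allowed.
(b)–(e): allowed.
(c)–(d): allowed.
(c)–(e): forbidden (ΔJ).
(d)–(e): forbidden (parity, ΔJ).
Allowed pairs: 4 of 10.

4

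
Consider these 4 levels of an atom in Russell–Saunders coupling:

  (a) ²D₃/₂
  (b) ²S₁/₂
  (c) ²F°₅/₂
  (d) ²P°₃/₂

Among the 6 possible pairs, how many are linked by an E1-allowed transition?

(a)–(b): forbidden (parity, ΔL).
(a)–(c): allowed.
(a)–(d): allowed.
(b)–(c): forbidden (ΔL, ΔJ).
(b)–(d): allowed.
(c)–(d): forbidden (parity, ΔL).
Allowed pairs: 3 of 6.

3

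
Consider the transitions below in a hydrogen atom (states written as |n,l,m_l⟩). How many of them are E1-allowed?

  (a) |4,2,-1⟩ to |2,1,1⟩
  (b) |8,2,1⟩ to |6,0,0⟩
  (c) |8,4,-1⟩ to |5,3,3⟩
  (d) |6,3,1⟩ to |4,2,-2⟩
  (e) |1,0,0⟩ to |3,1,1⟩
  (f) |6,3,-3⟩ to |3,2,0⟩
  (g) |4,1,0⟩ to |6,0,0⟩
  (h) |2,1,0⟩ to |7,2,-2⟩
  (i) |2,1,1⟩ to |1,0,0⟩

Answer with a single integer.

(a) forbidden — Δm_l = +2 (E1 requires Δm_l = 0, ±1)
(b) forbidden — Δl = -2 (E1 requires Δl = ±1)
(c) forbidden — Δm_l = +4 (E1 requires Δm_l = 0, ±1)
(d) forbidden — Δm_l = -3 (E1 requires Δm_l = 0, ±1)
(e) allowed
(f) forbidden — Δm_l = +3 (E1 requires Δm_l = 0, ±1)
(g) allowed
(h) forbidden — Δm_l = -2 (E1 requires Δm_l = 0, ±1)
(i) allowed
Total allowed: 3 of 9.

3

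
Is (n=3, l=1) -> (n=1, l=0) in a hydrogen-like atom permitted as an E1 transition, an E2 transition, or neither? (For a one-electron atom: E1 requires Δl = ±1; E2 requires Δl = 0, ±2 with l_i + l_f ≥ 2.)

E1

Δl = 0 − 1 = -1; l_i + l_f = 1.
E1 (Δl = ±1): satisfied.
E2 (Δl = 0,±2, l_i+l_f ≥ 2): not satisfied.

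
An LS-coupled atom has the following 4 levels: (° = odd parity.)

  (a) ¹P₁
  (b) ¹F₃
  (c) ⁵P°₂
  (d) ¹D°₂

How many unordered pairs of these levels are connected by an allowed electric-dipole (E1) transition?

(a)–(b): forbidden (parity, ΔL, ΔJ).
(a)–(c): forbidden (ΔS).
(a)–(d): allowed.
(b)–(c): forbidden (ΔS, ΔL).
(b)–(d): allowed.
(c)–(d): forbidden (parity, ΔS).
Allowed pairs: 2 of 6.

2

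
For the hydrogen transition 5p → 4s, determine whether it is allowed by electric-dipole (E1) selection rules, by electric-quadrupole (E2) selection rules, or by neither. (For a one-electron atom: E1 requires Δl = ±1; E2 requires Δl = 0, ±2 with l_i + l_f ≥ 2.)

Δl = 0 − 1 = -1; l_i + l_f = 1.
E1 (Δl = ±1): satisfied.
E2 (Δl = 0,±2, l_i+l_f ≥ 2): not satisfied.

E1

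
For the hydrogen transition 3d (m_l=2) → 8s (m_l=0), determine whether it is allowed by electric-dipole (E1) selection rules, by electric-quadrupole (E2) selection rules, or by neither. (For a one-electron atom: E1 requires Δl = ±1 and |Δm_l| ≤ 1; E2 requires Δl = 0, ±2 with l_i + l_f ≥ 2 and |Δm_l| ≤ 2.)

Δl = 0 − 2 = -2; l_i + l_f = 2.
Δm_l = -2.
E1 (Δl = ±1, |Δm_l| ≤ 1): not satisfied.
E2 (Δl = 0,±2, l_i+l_f ≥ 2, |Δm_l| ≤ 2): satisfied.

E2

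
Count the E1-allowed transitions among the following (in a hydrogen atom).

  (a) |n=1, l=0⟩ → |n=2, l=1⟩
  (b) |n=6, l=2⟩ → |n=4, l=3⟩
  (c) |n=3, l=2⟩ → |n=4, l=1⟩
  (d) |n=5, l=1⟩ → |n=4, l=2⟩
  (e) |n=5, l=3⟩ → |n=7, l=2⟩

(a) allowed
(b) allowed
(c) allowed
(d) allowed
(e) allowed
Total allowed: 5 of 5.

5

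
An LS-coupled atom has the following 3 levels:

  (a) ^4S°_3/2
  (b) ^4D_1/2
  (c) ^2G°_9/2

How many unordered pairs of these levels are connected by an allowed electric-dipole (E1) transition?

0

(a)–(b): forbidden (ΔL).
(a)–(c): forbidden (parity, ΔS, ΔL, ΔJ).
(b)–(c): forbidden (ΔS, ΔL, ΔJ).
Allowed pairs: 0 of 3.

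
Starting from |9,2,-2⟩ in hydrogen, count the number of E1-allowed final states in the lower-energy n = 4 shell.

4

E1 requires Δl = ±1, so l_f ∈ {1, 3}; with 0 ≤ l_f ≤ n_f−1 = 3, the allowed l_f values are {1, 3}.
For l_f = 1: m_f ∈ {m_i−1, m_i, m_i+1} ∩ [−1, 1] = {-1} → 1 state.
For l_f = 3: m_f ∈ {m_i−1, m_i, m_i+1} ∩ [−3, 3] = {-3, -2, -1} → 3 states.
Total: 4.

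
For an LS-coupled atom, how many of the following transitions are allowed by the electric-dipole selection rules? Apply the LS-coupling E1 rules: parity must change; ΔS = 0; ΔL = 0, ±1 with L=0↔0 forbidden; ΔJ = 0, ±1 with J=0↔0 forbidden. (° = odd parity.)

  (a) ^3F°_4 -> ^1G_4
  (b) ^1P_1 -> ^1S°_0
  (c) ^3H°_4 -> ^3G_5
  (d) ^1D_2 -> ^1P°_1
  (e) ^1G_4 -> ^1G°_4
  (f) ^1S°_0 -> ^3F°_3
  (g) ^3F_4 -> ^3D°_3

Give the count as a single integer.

(a) forbidden (ΔS fails)
(b) allowed
(c) allowed
(d) allowed
(e) allowed
(f) forbidden (parity, ΔS, ΔL, ΔJ fail)
(g) allowed
Total allowed: 5 of 7.

5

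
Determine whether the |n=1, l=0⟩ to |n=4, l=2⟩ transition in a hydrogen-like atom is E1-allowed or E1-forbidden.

Initial l = 0, final l = 2, so Δl = +2. E1 requires Δl = ±1: fails.
The transition is electric-dipole forbidden.

forbidden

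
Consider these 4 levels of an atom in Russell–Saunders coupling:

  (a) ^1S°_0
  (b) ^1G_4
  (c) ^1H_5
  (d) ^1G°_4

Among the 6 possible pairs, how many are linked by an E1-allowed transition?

(a)–(b): forbidden (ΔL, ΔJ).
(a)–(c): forbidden (ΔL, ΔJ).
(a)–(d): forbidden (parity, ΔL, ΔJ).
(b)–(c): forbidden (parity).
(b)–(d): allowed.
(c)–(d): allowed.
Allowed pairs: 2 of 6.

2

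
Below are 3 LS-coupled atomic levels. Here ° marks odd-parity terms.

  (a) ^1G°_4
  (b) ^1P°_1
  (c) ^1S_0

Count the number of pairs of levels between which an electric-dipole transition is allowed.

1

(a)–(b): forbidden (parity, ΔL, ΔJ).
(a)–(c): forbidden (ΔL, ΔJ).
(b)–(c): allowed.
Allowed pairs: 1 of 3.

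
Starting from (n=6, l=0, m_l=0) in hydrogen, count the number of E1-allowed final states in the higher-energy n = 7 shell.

3

E1 requires Δl = ±1, so l_f ∈ {-1, 1}; with 0 ≤ l_f ≤ n_f−1 = 6, the allowed l_f values are {1}.
For l_f = 1: m_f ∈ {m_i−1, m_i, m_i+1} ∩ [−1, 1] = {-1, 0, 1} → 3 states.
Total: 3.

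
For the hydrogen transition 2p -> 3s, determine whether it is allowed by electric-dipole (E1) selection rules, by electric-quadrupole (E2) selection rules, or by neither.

Δl = 0 − 1 = -1; l_i + l_f = 1.
E1 (Δl = ±1): satisfied.
E2 (Δl = 0,±2, l_i+l_f ≥ 2): not satisfied.

E1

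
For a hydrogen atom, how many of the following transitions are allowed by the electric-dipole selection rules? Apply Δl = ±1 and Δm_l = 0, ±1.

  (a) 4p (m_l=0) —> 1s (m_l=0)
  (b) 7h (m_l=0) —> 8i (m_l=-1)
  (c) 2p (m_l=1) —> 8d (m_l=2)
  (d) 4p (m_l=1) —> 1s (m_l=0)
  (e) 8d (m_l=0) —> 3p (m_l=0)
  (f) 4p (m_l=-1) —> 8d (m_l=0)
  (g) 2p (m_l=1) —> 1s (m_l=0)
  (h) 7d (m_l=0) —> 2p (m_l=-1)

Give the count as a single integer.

8

(a) allowed
(b) allowed
(c) allowed
(d) allowed
(e) allowed
(f) allowed
(g) allowed
(h) allowed
Total allowed: 8 of 8.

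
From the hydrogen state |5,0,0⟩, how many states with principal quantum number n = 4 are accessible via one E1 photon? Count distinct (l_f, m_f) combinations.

3

E1 requires Δl = ±1, so l_f ∈ {-1, 1}; with 0 ≤ l_f ≤ n_f−1 = 3, the allowed l_f values are {1}.
For l_f = 1: m_f ∈ {m_i−1, m_i, m_i+1} ∩ [−1, 1] = {-1, 0, 1} → 3 states.
Total: 3.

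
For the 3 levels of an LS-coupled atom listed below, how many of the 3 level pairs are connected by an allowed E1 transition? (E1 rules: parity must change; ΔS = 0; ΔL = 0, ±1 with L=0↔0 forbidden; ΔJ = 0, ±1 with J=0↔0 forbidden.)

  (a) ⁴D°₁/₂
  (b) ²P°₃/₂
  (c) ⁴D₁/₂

(a)–(b): forbidden (parity, ΔS).
(a)–(c): allowed.
(b)–(c): forbidden (ΔS).
Allowed pairs: 1 of 3.

1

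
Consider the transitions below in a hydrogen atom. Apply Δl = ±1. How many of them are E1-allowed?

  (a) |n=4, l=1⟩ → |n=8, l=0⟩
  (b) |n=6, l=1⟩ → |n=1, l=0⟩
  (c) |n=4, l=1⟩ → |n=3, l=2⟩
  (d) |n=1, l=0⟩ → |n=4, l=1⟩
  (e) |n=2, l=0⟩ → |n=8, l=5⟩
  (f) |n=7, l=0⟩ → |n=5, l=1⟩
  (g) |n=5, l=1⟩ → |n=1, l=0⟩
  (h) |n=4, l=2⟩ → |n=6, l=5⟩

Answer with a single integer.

(a) allowed
(b) allowed
(c) allowed
(d) allowed
(e) forbidden — Δl = +5 (E1 requires Δl = ±1)
(f) allowed
(g) allowed
(h) forbidden — Δl = +3 (E1 requires Δl = ±1)
Total allowed: 6 of 8.

6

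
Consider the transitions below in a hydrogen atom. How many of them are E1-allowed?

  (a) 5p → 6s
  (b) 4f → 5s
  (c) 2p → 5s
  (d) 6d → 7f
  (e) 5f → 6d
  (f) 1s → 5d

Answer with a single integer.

4

(a) allowed
(b) forbidden — Δl = -3 (E1 requires Δl = ±1)
(c) allowed
(d) allowed
(e) allowed
(f) forbidden — Δl = +2 (E1 requires Δl = ±1)
Total allowed: 4 of 6.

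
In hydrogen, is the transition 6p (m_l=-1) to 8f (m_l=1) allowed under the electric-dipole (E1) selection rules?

forbidden

Δl = 3 − 1 = +2; the E1 rule Δl = ±1 is ✗.
m_l: -1 → 1 (Δm_l = +2). |Δm_l| ≤ 1 ✗.
The transition is electric-dipole forbidden.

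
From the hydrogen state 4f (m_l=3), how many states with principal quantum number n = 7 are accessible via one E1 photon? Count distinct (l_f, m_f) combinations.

4

E1 requires Δl = ±1, so l_f ∈ {2, 4}; with 0 ≤ l_f ≤ n_f−1 = 6, the allowed l_f values are {2, 4}.
For l_f = 2: m_f ∈ {m_i−1, m_i, m_i+1} ∩ [−2, 2] = {2} → 1 state.
For l_f = 4: m_f ∈ {m_i−1, m_i, m_i+1} ∩ [−4, 4] = {2, 3, 4} → 3 states.
Total: 4.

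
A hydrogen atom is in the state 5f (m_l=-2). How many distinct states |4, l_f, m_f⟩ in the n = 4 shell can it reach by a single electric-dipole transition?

2

E1 requires Δl = ±1, so l_f ∈ {2, 4}; with 0 ≤ l_f ≤ n_f−1 = 3, the allowed l_f values are {2}.
For l_f = 2: m_f ∈ {m_i−1, m_i, m_i+1} ∩ [−2, 2] = {-2, -1} → 2 states.
Total: 2.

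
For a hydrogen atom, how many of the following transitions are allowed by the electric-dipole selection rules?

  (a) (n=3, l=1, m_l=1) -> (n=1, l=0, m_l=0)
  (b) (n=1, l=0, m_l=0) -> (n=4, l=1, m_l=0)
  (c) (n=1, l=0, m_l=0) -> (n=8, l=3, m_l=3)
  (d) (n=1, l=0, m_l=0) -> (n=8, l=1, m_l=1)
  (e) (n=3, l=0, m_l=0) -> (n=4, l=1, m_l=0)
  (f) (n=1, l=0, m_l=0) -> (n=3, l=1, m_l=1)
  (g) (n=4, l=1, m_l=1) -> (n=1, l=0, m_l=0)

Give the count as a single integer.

(a) allowed
(b) allowed
(c) forbidden — Δl = +3 (E1 requires Δl = ±1); Δm_l = +3 (E1 requires Δm_l = 0, ±1)
(d) allowed
(e) allowed
(f) allowed
(g) allowed
Total allowed: 6 of 7.

6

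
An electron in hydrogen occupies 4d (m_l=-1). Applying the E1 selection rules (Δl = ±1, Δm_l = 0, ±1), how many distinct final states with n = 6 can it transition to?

E1 requires Δl = ±1, so l_f ∈ {1, 3}; with 0 ≤ l_f ≤ n_f−1 = 5, the allowed l_f values are {1, 3}.
For l_f = 1: m_f ∈ {m_i−1, m_i, m_i+1} ∩ [−1, 1] = {-1, 0} → 2 states.
For l_f = 3: m_f ∈ {m_i−1, m_i, m_i+1} ∩ [−3, 3] = {-2, -1, 0} → 3 states.
Total: 5.

5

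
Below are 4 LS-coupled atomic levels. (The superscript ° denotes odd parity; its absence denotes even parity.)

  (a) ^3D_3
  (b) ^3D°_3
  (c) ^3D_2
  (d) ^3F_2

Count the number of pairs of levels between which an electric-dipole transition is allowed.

(a)–(b): allowed.
(a)–(c): forbidden (parity).
(a)–(d): forbidden (parity).
(b)–(c): allowed.
(b)–(d): allowed.
(c)–(d): forbidden (parity).
Allowed pairs: 3 of 6.

3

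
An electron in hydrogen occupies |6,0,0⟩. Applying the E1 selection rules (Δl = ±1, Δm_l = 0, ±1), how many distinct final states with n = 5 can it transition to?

3

E1 requires Δl = ±1, so l_f ∈ {-1, 1}; with 0 ≤ l_f ≤ n_f−1 = 4, the allowed l_f values are {1}.
For l_f = 1: m_f ∈ {m_i−1, m_i, m_i+1} ∩ [−1, 1] = {-1, 0, 1} → 3 states.
Total: 3.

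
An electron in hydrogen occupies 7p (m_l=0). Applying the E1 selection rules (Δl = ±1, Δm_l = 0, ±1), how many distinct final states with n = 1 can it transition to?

1

E1 requires Δl = ±1, so l_f ∈ {0, 2}; with 0 ≤ l_f ≤ n_f−1 = 0, the allowed l_f values are {0}.
For l_f = 0: m_f ∈ {m_i−1, m_i, m_i+1} ∩ [−0, 0] = {0} → 1 state.
Total: 1.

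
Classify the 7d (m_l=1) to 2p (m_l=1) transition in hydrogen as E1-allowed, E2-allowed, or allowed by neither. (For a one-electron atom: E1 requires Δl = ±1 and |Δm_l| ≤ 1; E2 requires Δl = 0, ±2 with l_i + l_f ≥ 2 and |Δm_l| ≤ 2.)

E1

Δl = 1 − 2 = -1; l_i + l_f = 3.
Δm_l = +0.
E1 (Δl = ±1, |Δm_l| ≤ 1): satisfied.
E2 (Δl = 0,±2, l_i+l_f ≥ 2, |Δm_l| ≤ 2): not satisfied.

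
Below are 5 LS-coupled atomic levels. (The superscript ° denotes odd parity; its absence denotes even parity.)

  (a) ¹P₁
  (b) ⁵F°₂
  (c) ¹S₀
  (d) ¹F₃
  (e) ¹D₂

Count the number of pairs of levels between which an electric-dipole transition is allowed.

(a)–(b): forbidden (ΔS, ΔL).
(a)–(c): forbidden (parity).
(a)–(d): forbidden (parity, ΔL, ΔJ).
(a)–(e): forbidden (parity).
(b)–(c): forbidden (ΔS, ΔL, ΔJ).
(b)–(d): forbidden (ΔS).
(b)–(e): forbidden (ΔS).
(c)–(d): forbidden (parity, ΔL, ΔJ).
(c)–(e): forbidden (parity, ΔL, ΔJ).
(d)–(e): forbidden (parity).
Allowed pairs: 0 of 10.

0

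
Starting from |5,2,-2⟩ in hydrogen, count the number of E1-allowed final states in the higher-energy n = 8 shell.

4

E1 requires Δl = ±1, so l_f ∈ {1, 3}; with 0 ≤ l_f ≤ n_f−1 = 7, the allowed l_f values are {1, 3}.
For l_f = 1: m_f ∈ {m_i−1, m_i, m_i+1} ∩ [−1, 1] = {-1} → 1 state.
For l_f = 3: m_f ∈ {m_i−1, m_i, m_i+1} ∩ [−3, 3] = {-3, -2, -1} → 3 states.
Total: 4.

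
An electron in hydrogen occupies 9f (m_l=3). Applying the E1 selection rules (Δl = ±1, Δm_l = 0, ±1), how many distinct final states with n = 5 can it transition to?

4

E1 requires Δl = ±1, so l_f ∈ {2, 4}; with 0 ≤ l_f ≤ n_f−1 = 4, the allowed l_f values are {2, 4}.
For l_f = 2: m_f ∈ {m_i−1, m_i, m_i+1} ∩ [−2, 2] = {2} → 1 state.
For l_f = 4: m_f ∈ {m_i−1, m_i, m_i+1} ∩ [−4, 4] = {2, 3, 4} → 3 states.
Total: 4.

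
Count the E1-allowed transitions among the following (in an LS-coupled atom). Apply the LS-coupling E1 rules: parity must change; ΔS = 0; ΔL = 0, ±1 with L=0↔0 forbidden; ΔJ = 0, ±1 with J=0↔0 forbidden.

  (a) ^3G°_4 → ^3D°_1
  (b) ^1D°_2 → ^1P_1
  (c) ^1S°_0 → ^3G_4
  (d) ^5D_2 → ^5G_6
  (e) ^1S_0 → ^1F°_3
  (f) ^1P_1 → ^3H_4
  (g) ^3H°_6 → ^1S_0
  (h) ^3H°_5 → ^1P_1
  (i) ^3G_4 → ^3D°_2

(a) forbidden (parity, ΔL, ΔJ fail)
(b) allowed
(c) forbidden (ΔS, ΔL, ΔJ fail)
(d) forbidden (parity, ΔL, ΔJ fail)
(e) forbidden (ΔL, ΔJ fail)
(f) forbidden (parity, ΔS, ΔL, ΔJ fail)
(g) forbidden (ΔS, ΔL, ΔJ fail)
(h) forbidden (ΔS, ΔL, ΔJ fail)
(i) forbidden (ΔL, ΔJ fail)
Total allowed: 1 of 9.

1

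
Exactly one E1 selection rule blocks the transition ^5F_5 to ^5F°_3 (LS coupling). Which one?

Reading off the term symbols: S 2→2, L 3→3, J 5→3, parity even→odd.
Parity must change: even → odd — passes.
ΔS = 0: S: 2 → 2 — passes.
ΔL = 0, ±1 (not L=0↔0): L: 3 → 3, ΔL = +0 — passes.
ΔJ = 0, ±1 (not J=0↔0): J: 5 → 3, ΔJ = -2 — fails.

the ΔJ = 0, ±1 rule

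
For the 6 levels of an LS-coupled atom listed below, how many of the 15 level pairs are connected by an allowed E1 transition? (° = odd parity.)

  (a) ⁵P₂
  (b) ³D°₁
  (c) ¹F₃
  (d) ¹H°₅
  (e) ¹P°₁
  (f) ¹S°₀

(a)–(b): forbidden (ΔS).
(a)–(c): forbidden (parity, ΔS, ΔL).
(a)–(d): forbidden (ΔS, ΔL, ΔJ).
(a)–(e): forbidden (ΔS).
(a)–(f): forbidden (ΔS, ΔJ).
(b)–(c): forbidden (ΔS, ΔJ).
(b)–(d): forbidden (parity, ΔS, ΔL, ΔJ).
(b)–(e): forbidden (parity, ΔS).
(b)–(f): forbidden (parity, ΔS, ΔL).
(c)–(d): forbidden (ΔL, ΔJ).
(c)–(e): forbidden (ΔL, ΔJ).
(c)–(f): forbidden (ΔL, ΔJ).
(d)–(e): forbidden (parity, ΔL, ΔJ).
(d)–(f): forbidden (parity, ΔL, ΔJ).
(e)–(f): forbidden (parity).
Allowed pairs: 0 of 15.

0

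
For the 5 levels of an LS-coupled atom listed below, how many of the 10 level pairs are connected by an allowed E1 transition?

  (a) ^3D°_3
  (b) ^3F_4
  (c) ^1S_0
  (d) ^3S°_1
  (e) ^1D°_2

(a)–(b): allowed.
(a)–(c): forbidden (ΔS, ΔL, ΔJ).
(a)–(d): forbidden (parity, ΔL, ΔJ).
(a)–(e): forbidden (parity, ΔS).
(b)–(c): forbidden (parity, ΔS, ΔL, ΔJ).
(b)–(d): forbidden (ΔL, ΔJ).
(b)–(e): forbidden (ΔS, ΔJ).
(c)–(d): forbidden (ΔS, ΔL).
(c)–(e): forbidden (ΔL, ΔJ).
(d)–(e): forbidden (parity, ΔS, ΔL).
Allowed pairs: 1 of 10.

1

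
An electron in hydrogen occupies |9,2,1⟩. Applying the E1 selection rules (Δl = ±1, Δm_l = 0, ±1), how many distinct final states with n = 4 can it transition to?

5

E1 requires Δl = ±1, so l_f ∈ {1, 3}; with 0 ≤ l_f ≤ n_f−1 = 3, the allowed l_f values are {1, 3}.
For l_f = 1: m_f ∈ {m_i−1, m_i, m_i+1} ∩ [−1, 1] = {0, 1} → 2 states.
For l_f = 3: m_f ∈ {m_i−1, m_i, m_i+1} ∩ [−3, 3] = {0, 1, 2} → 3 states.
Total: 5.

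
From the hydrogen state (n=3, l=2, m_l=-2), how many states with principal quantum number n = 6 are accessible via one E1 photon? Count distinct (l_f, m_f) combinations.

E1 requires Δl = ±1, so l_f ∈ {1, 3}; with 0 ≤ l_f ≤ n_f−1 = 5, the allowed l_f values are {1, 3}.
For l_f = 1: m_f ∈ {m_i−1, m_i, m_i+1} ∩ [−1, 1] = {-1} → 1 state.
For l_f = 3: m_f ∈ {m_i−1, m_i, m_i+1} ∩ [−3, 3] = {-3, -2, -1} → 3 states.
Total: 4.

4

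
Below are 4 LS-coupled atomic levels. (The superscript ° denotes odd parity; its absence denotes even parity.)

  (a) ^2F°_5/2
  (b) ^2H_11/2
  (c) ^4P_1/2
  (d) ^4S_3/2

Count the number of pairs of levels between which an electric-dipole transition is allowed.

0

(a)–(b): forbidden (ΔL, ΔJ).
(a)–(c): forbidden (ΔS, ΔL, ΔJ).
(a)–(d): forbidden (ΔS, ΔL).
(b)–(c): forbidden (parity, ΔS, ΔL, ΔJ).
(b)–(d): forbidden (parity, ΔS, ΔL, ΔJ).
(c)–(d): forbidden (parity).
Allowed pairs: 0 of 6.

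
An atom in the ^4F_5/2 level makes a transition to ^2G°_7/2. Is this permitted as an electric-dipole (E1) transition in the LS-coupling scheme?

Initial level: S=3/2, L=3, J=5/2, parity even. Final level: S=1/2, L=4, J=7/2, parity odd.
Parity must change: even → odd — ✓.
ΔS = 0: S: 3/2 → 1/2 — ✗.
ΔL = 0, ±1 (not L=0↔0): L: 3 → 4, ΔL = +1 — ✓.
ΔJ = 0, ±1 (not J=0↔0): J: 5/2 → 7/2, ΔJ = +1 — ✓.
Rule(s) violated: ΔS.

forbidden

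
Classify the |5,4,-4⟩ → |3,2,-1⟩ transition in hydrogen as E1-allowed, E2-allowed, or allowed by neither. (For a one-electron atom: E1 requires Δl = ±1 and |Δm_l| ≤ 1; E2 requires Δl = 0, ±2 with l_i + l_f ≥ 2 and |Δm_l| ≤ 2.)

Δl = 2 − 4 = -2; l_i + l_f = 6.
Δm_l = +3.
E1 (Δl = ±1, |Δm_l| ≤ 1): not satisfied.
E2 (Δl = 0,±2, l_i+l_f ≥ 2, |Δm_l| ≤ 2): not satisfied.

neither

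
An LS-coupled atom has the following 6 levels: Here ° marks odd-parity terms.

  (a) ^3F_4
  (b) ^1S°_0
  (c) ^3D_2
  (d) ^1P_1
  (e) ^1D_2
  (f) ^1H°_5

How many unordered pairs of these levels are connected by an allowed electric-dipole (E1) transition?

(a)–(b): forbidden (ΔS, ΔL, ΔJ).
(a)–(c): forbidden (parity, ΔJ).
(a)–(d): forbidden (parity, ΔS, ΔL, ΔJ).
(a)–(e): forbidden (parity, ΔS, ΔJ).
(a)–(f): forbidden (ΔS, ΔL).
(b)–(c): forbidden (ΔS, ΔL, ΔJ).
(b)–(d): allowed.
(b)–(e): forbidden (ΔL, ΔJ).
(b)–(f): forbidden (parity, ΔL, ΔJ).
(c)–(d): forbidden (parity, ΔS).
(c)–(e): forbidden (parity, ΔS).
(c)–(f): forbidden (ΔS, ΔL, ΔJ).
(d)–(e): forbidden (parity).
(d)–(f): forbidden (ΔL, ΔJ).
(e)–(f): forbidden (ΔL, ΔJ).
Allowed pairs: 1 of 15.

1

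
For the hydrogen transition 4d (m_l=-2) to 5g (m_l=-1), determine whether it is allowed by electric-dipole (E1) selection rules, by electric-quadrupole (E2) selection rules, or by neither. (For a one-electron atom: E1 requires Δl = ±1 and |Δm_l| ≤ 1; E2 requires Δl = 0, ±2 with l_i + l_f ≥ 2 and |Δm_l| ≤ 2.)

Δl = 4 − 2 = +2; l_i + l_f = 6.
Δm_l = +1.
E1 (Δl = ±1, |Δm_l| ≤ 1): not satisfied.
E2 (Δl = 0,±2, l_i+l_f ≥ 2, |Δm_l| ≤ 2): satisfied.

E2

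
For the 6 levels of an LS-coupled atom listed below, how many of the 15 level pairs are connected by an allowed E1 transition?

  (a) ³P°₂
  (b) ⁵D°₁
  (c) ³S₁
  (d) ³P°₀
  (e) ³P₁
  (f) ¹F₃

(a)–(b): forbidden (parity, ΔS).
(a)–(c): allowed.
(a)–(d): forbidden (parity, ΔJ).
(a)–(e): allowed.
(a)–(f): forbidden (ΔS, ΔL).
(b)–(c): forbidden (ΔS, ΔL).
(b)–(d): forbidden (parity, ΔS).
(b)–(e): forbidden (ΔS).
(b)–(f): forbidden (ΔS, ΔJ).
(c)–(d): allowed.
(c)–(e): forbidden (parity).
(c)–(f): forbidden (parity, ΔS, ΔL, ΔJ).
(d)–(e): allowed.
(d)–(f): forbidden (ΔS, ΔL, ΔJ).
(e)–(f): forbidden (parity, ΔS, ΔL, ΔJ).
Allowed pairs: 4 of 15.

4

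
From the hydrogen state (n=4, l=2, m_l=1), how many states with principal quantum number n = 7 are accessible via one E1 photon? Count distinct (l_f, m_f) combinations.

E1 requires Δl = ±1, so l_f ∈ {1, 3}; with 0 ≤ l_f ≤ n_f−1 = 6, the allowed l_f values are {1, 3}.
For l_f = 1: m_f ∈ {m_i−1, m_i, m_i+1} ∩ [−1, 1] = {0, 1} → 2 states.
For l_f = 3: m_f ∈ {m_i−1, m_i, m_i+1} ∩ [−3, 3] = {0, 1, 2} → 3 states.
Total: 5.

5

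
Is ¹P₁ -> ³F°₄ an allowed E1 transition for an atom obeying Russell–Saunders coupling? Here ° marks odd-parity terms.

Parity must change: even → odd — ok.
ΔJ = 0, ±1 (not J=0↔0): J: 1 → 4, ΔJ = +3 — fails.
ΔS = 0: S: 0 → 1 — fails.
ΔL = 0, ±1 (not L=0↔0): L: 1 → 3, ΔL = +2 — fails.
Rule(s) violated: ΔS, ΔL, ΔJ.

forbidden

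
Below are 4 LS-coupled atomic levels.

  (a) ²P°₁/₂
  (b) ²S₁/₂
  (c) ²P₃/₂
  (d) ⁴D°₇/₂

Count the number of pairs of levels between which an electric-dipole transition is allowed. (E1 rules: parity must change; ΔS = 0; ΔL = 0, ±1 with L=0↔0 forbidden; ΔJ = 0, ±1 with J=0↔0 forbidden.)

2

(a)–(b): allowed.
(a)–(c): allowed.
(a)–(d): forbidden (parity, ΔS, ΔJ).
(b)–(c): forbidden (parity).
(b)–(d): forbidden (ΔS, ΔL, ΔJ).
(c)–(d): forbidden (ΔS, ΔJ).
Allowed pairs: 2 of 6.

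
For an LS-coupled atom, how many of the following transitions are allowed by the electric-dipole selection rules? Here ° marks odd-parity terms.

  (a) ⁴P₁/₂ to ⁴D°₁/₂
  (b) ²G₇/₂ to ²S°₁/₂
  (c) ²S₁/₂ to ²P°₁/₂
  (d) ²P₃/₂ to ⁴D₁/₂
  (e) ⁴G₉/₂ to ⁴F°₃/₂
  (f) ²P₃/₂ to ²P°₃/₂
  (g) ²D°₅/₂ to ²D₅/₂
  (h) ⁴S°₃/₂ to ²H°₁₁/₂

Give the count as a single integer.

4

(a) allowed
(b) forbidden (ΔL, ΔJ fail)
(c) allowed
(d) forbidden (parity, ΔS fail)
(e) forbidden (ΔJ fails)
(f) allowed
(g) allowed
(h) forbidden (parity, ΔS, ΔL, ΔJ fail)
Total allowed: 4 of 8.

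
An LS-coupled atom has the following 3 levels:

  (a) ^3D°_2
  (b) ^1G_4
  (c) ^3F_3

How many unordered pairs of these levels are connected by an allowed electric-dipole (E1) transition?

1

(a)–(b): forbidden (ΔS, ΔL, ΔJ).
(a)–(c): allowed.
(b)–(c): forbidden (parity, ΔS).
Allowed pairs: 1 of 3.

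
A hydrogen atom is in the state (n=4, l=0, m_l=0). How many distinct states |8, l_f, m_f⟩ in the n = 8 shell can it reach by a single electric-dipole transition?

3

E1 requires Δl = ±1, so l_f ∈ {-1, 1}; with 0 ≤ l_f ≤ n_f−1 = 7, the allowed l_f values are {1}.
For l_f = 1: m_f ∈ {m_i−1, m_i, m_i+1} ∩ [−1, 1] = {-1, 0, 1} → 3 states.
Total: 3.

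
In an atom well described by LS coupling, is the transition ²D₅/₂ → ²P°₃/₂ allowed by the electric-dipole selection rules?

allowed

Initial level: S=1/2, L=2, J=5/2, parity even. Final level: S=1/2, L=1, J=3/2, parity odd.
Parity must change: even → odd — satisfied.
ΔS = 0: S: 1/2 → 1/2 — satisfied.
ΔL = 0, ±1 (not L=0↔0): L: 2 → 1, ΔL = -1 — satisfied.
ΔJ = 0, ±1 (not J=0↔0): J: 5/2 → 3/2, ΔJ = -1 — satisfied.
All four E1 rules are satisfied.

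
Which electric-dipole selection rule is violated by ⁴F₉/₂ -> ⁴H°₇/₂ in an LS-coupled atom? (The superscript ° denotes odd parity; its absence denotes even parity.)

Initial level: S=3/2, L=3, J=9/2, parity even. Final level: S=3/2, L=5, J=7/2, parity odd.
Parity must change: even → odd — satisfied.
ΔS = 0: S: 3/2 → 3/2 — satisfied.
ΔL = 0, ±1 (not L=0↔0): L: 3 → 5, ΔL = +2 — violated.
ΔJ = 0, ±1 (not J=0↔0): J: 9/2 → 7/2, ΔJ = -1 — satisfied.

the ΔL = 0, ±1 rule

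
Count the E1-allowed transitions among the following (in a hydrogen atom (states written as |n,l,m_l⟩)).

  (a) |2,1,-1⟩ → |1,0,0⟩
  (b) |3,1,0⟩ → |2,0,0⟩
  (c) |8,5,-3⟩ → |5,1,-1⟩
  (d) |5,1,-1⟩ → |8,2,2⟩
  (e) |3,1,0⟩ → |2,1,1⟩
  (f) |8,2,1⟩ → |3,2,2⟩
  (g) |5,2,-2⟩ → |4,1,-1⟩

3

(a) allowed
(b) allowed
(c) forbidden — Δl = -4 (E1 requires Δl = ±1); Δm_l = +2 (E1 requires Δm_l = 0, ±1)
(d) forbidden — Δm_l = +3 (E1 requires Δm_l = 0, ±1)
(e) forbidden — Δl = +0 (E1 requires Δl = ±1)
(f) forbidden — Δl = +0 (E1 requires Δl = ±1)
(g) allowed
Total allowed: 3 of 7.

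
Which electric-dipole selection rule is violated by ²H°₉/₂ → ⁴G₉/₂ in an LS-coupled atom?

the ΔS = 0 rule

Parity must change: odd → even — passes.
ΔS = 0: S: 1/2 → 3/2 — fails.
ΔL = 0, ±1 (not L=0↔0): L: 5 → 4, ΔL = -1 — passes.
ΔJ = 0, ±1 (not J=0↔0): J: 9/2 → 9/2, ΔJ = +0 — passes.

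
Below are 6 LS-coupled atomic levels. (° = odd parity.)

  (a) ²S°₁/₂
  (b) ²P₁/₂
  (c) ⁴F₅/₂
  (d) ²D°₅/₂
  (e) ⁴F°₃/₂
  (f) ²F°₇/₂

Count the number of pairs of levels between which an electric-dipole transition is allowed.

(a)–(b): allowed.
(a)–(c): forbidden (ΔS, ΔL, ΔJ).
(a)–(d): forbidden (parity, ΔL, ΔJ).
(a)–(e): forbidden (parity, ΔS, ΔL).
(a)–(f): forbidden (parity, ΔL, ΔJ).
(b)–(c): forbidden (parity, ΔS, ΔL, ΔJ).
(b)–(d): forbidden (ΔJ).
(b)–(e): forbidden (ΔS, ΔL).
(b)–(f): forbidden (ΔL, ΔJ).
(c)–(d): forbidden (ΔS).
(c)–(e): allowed.
(c)–(f): forbidden (ΔS).
(d)–(e): forbidden (parity, ΔS).
(d)–(f): forbidden (parity).
(e)–(f): forbidden (parity, ΔS, ΔJ).
Allowed pairs: 2 of 15.

2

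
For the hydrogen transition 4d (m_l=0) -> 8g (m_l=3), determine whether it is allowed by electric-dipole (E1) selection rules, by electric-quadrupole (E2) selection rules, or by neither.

Δl = 4 − 2 = +2; l_i + l_f = 6.
Δm_l = +3.
E1 (Δl = ±1, |Δm_l| ≤ 1): not satisfied.
E2 (Δl = 0,±2, l_i+l_f ≥ 2, |Δm_l| ≤ 2): not satisfied.

neither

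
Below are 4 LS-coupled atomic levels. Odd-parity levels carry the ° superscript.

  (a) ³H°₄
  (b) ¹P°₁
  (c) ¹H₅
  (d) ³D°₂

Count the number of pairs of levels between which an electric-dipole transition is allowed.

(a)–(b): forbidden (parity, ΔS, ΔL, ΔJ).
(a)–(c): forbidden (ΔS).
(a)–(d): forbidden (parity, ΔL, ΔJ).
(b)–(c): forbidden (ΔL, ΔJ).
(b)–(d): forbidden (parity, ΔS).
(c)–(d): forbidden (ΔS, ΔL, ΔJ).
Allowed pairs: 0 of 6.

0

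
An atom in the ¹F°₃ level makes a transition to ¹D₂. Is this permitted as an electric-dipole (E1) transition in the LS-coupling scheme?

Parity must change: odd → even — ok.
ΔS = 0: S: 0 → 0 — ok.
ΔL = 0, ±1 (not L=0↔0): L: 3 → 2, ΔL = -1 — ok.
ΔJ = 0, ±1 (not J=0↔0): J: 3 → 2, ΔJ = -1 — ok.
All four E1 rules are satisfied.

allowed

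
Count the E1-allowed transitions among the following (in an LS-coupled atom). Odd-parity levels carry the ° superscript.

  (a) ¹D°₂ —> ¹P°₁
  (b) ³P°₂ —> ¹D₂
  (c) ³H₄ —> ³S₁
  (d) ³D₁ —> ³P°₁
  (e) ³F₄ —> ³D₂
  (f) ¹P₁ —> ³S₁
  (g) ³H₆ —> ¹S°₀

1

(a) forbidden (parity fails)
(b) forbidden (ΔS fails)
(c) forbidden (parity, ΔL, ΔJ fail)
(d) allowed
(e) forbidden (parity, ΔJ fail)
(f) forbidden (parity, ΔS fail)
(g) forbidden (ΔS, ΔL, ΔJ fail)
Total allowed: 1 of 7.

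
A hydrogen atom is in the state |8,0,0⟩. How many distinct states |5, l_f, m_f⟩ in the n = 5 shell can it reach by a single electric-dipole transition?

E1 requires Δl = ±1, so l_f ∈ {-1, 1}; with 0 ≤ l_f ≤ n_f−1 = 4, the allowed l_f values are {1}.
For l_f = 1: m_f ∈ {m_i−1, m_i, m_i+1} ∩ [−1, 1] = {-1, 0, 1} → 3 states.
Total: 3.

3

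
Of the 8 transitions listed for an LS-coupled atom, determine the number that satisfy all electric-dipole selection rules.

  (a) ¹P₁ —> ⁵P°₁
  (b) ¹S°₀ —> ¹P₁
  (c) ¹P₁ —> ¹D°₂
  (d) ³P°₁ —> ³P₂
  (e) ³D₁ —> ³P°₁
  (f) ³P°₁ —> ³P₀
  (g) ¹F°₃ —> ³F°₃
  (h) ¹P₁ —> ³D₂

(a) forbidden (ΔS fails)
(b) allowed
(c) allowed
(d) allowed
(e) allowed
(f) allowed
(g) forbidden (parity, ΔS fail)
(h) forbidden (parity, ΔS fail)
Total allowed: 5 of 8.

5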